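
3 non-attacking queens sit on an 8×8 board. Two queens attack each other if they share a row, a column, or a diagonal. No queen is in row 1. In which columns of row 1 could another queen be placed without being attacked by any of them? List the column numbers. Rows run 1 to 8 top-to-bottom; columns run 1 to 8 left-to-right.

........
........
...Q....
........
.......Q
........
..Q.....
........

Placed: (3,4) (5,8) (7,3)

columns 1, 5, 7

(3,4) attacks row 1 at column 4 and diagonals 2, 6.
(5,8) attacks row 1 at column 8 and diagonals 4.
(7,3) attacks row 1 at column 3.
Attacked columns: {2, 3, 4, 6, 8}. Safe: {1, 5, 7}.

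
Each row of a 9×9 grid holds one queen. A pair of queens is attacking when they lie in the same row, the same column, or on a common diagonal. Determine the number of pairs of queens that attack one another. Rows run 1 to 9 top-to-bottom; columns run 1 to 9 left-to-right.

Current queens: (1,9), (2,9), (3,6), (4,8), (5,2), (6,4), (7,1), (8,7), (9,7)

4

Same column: (1,9)–(2,9) (column 9); (8,7)–(9,7) (column 7).
Same diagonal: (1,9)–(6,4) (|1−6| = |9−4| = 5); (6,4)–(9,7) (|6−9| = |4−7| = 3).
Total attacking pairs: 4.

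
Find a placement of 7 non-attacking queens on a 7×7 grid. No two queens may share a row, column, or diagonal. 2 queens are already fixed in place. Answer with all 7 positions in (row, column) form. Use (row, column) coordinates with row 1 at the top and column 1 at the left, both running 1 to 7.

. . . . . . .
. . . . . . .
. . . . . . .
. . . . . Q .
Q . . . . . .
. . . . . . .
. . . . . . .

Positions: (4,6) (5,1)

(1,7) (2,2) (3,4) (4,6) (5,1) (6,3) (7,5)

Row 1: attacked by (4,6)→{3,6}; (5,1)→{1,5}. Safe: 2, 4, 7. Place at column 7.
Row 2: attacked by (1,7)→{6,7}; (4,6)→{4,6}; (5,1)→{1,4}. Safe: 2, 3, 5. Place at column 2.
Row 3: attacked by (1,7)→{5,7}; (2,2)→{1,2,3}; (4,6)→{5,6,7}; (5,1)→{1,3}. Safe: 4. Place at column 4.
Row 6: attacked by (1,7)→{2,7}; (2,2)→{2,6}; (3,4)→{1,4,7}; (4,6)→{4,6}; (5,1)→{1,2}. Safe: 3, 5. Place at column 3.
Row 7: attacked by (1,7)→{1,7}; (2,2)→{2,7}; (3,4)→{4}; (4,6)→{3,6}; (5,1)→{1,3}; (6,3)→{2,3,4}. Safe: 5. Place at column 5.
Columns [7, 2, 4, 6, 1, 3, 5], r−c [-6, 0, -1, -2, 4, 3, 2], r+c [8, 4, 7, 10, 6, 9, 12] are all distinct, so no two queens attack.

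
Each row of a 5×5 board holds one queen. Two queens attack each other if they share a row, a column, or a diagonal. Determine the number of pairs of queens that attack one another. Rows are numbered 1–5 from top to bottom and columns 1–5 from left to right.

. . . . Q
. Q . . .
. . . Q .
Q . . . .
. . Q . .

0

All columns are distinct and no two queens satisfy |Δrow| = |Δcol|, so no pair attacks.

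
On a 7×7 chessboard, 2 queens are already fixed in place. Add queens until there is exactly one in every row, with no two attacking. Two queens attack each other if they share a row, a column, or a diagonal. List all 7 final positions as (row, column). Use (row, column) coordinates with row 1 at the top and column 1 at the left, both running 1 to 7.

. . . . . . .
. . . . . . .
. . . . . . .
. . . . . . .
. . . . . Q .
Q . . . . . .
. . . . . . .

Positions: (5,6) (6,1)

Row 1: attacked by (5,6)→{2,6}; (6,1)→{1,6}. Safe: 3, 4, 5, 7. Place at column 5.
Row 2: attacked by (1,5)→{4,5,6}; (5,6)→{3,6}; (6,1)→{1,5}. Safe: 2, 7. Place at column 7.
Row 3: attacked by (1,5)→{3,5,7}; (2,7)→{6,7}; (5,6)→{4,6}; (6,1)→{1,4}. Safe: 2. Place at column 2.
Row 4: attacked by (1,5)→{2,5}; (2,7)→{5,7}; (3,2)→{1,2,3}; (5,6)→{5,6,7}; (6,1)→{1,3}. Safe: 4. Place at column 4.
Row 7: attacked by (1,5)→{5}; (2,7)→{2,7}; (3,2)→{2,6}; (4,4)→{1,4,7}; (5,6)→{4,6}; (6,1)→{1,2}. Safe: 3. Place at column 3.
Columns [5, 7, 2, 4, 6, 1, 3], r−c [-4, -5, 1, 0, -1, 5, 4], r+c [6, 9, 5, 8, 11, 7, 10] are all distinct, so no two queens attack.

(1,5) (2,7) (3,2) (4,4) (5,6) (6,1) (7,3)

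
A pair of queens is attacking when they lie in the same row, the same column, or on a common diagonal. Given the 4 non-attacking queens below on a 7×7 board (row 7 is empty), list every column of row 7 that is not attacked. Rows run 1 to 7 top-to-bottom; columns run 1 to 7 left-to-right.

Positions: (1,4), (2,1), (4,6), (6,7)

columns 2, 5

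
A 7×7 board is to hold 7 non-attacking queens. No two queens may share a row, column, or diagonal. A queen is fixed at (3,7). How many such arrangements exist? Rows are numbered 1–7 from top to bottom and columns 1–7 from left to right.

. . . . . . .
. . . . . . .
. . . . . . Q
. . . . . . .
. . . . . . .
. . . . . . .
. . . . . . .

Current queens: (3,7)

6

Branch on row 1: col 1 → 1; col 2 → 1; col 3 → 1; col 4 → 1; col 6 → 2.
Sum: 1 + 1 + 1 + 1 + 2 = 6.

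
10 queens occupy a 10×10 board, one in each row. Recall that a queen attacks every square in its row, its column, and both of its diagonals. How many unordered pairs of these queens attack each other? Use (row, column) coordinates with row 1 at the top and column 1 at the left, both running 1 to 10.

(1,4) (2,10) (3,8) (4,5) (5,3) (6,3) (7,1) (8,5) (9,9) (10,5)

7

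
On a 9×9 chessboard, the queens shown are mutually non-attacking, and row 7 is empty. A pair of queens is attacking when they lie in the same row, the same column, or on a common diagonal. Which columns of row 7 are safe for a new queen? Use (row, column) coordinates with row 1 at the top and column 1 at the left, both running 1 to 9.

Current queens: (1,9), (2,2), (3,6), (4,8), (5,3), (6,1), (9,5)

columns 4

(1,9) attacks row 7 at column 9 and diagonals 3.
(2,2) attacks row 7 at column 2 and diagonals 7.
(3,6) attacks row 7 at column 6 and diagonals 2.
(4,8) attacks row 7 at column 8 and diagonals 5.
(5,3) attacks row 7 at column 3 and diagonals 1, 5.
(6,1) attacks row 7 at column 1 and diagonals 2.
(9,5) attacks row 7 at column 5 and diagonals 3, 7.
Attacked columns: {1, 2, 3, 5, 6, 7, 8, 9}. Safe: {4}.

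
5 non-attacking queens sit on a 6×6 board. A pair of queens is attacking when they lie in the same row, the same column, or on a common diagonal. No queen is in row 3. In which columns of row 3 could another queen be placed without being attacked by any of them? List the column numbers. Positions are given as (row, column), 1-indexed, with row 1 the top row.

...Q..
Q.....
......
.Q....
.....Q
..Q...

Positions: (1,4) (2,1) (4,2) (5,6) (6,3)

(1,4) attacks row 3 at column 4 and diagonals 2, 6.
(2,1) attacks row 3 at column 1 and diagonals 2.
(4,2) attacks row 3 at column 2 and diagonals 1, 3.
(5,6) attacks row 3 at column 6 and diagonals 4.
(6,3) attacks row 3 at column 3 and diagonals 6.
Attacked columns: {1, 2, 3, 4, 6}. Safe: {5}.

columns 5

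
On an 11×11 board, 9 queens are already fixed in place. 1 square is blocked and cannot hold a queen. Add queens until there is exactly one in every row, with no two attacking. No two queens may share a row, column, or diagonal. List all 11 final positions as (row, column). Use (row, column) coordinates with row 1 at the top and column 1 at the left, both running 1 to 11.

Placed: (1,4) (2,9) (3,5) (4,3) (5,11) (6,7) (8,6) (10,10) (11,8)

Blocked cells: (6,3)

(1,4) (2,9) (3,5) (4,3) (5,11) (6,7) (7,2) (8,6) (9,1) (10,10) (11,8)

Row 7: attacked by (1,4)→{4,10}; (2,9)→{4,9}; (3,5)→{1,5,9}; (4,3)→{3,6}; (5,11)→{9,11}; (6,7)→{6,7,8}; (8,6)→{5,6,7}; (10,10)→{7,10}; (11,8)→{4,8}. Safe: 2. Place at column 2.
Row 9: attacked by (1,4)→{4}; (2,9)→{2,9}; (3,5)→{5,11}; (4,3)→{3,8}; (5,11)→{7,11}; (6,7)→{4,7,10}; (7,2)→{2,4}; (8,6)→{5,6,7}; (10,10)→{9,10,11}; (11,8)→{6,8,10}. Safe: 1. Place at column 1.
Columns [4, 9, 5, 3, 11, 7, 2, 6, 1, 10, 8], r−c [-3, -7, -2, 1, -6, -1, 5, 2, 8, 0, 3], r+c [5, 11, 8, 7, 16, 13, 9, 14, 10, 20, 19] are all distinct, so no two queens attack.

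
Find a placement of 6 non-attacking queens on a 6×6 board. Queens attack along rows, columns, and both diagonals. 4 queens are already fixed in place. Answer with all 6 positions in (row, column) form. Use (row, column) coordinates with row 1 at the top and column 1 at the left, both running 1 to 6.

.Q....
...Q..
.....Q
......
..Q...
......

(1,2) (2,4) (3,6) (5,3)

(1,2) (2,4) (3,6) (4,1) (5,3) (6,5)

Row 4: attacked by (1,2)→{2,5}; (2,4)→{2,4,6}; (3,6)→{5,6}; (5,3)→{2,3,4}. Safe: 1. Place at column 1.
Row 6: attacked by (1,2)→{2}; (2,4)→{4}; (3,6)→{3,6}; (4,1)→{1,3}; (5,3)→{2,3,4}. Safe: 5. Place at column 5.
Columns [2, 4, 6, 1, 3, 5], r−c [-1, -2, -3, 3, 2, 1], r+c [3, 6, 9, 5, 8, 11] are all distinct, so no two queens attack.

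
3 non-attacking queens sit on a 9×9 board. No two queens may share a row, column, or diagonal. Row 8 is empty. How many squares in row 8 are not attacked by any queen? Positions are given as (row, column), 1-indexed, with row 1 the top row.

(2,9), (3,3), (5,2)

4

(2,9) attacks row 8 at column 9 and diagonals 3.
(3,3) attacks row 8 at column 3 and diagonals 8.
(5,2) attacks row 8 at column 2 and diagonals 5.
Attacked columns: {2, 3, 5, 8, 9}. Safe: {1, 4, 6, 7}.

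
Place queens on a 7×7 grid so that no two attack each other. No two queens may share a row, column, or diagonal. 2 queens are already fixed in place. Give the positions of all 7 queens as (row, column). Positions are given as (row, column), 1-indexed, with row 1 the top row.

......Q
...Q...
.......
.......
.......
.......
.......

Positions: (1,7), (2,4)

(1,7) (2,4) (3,1) (4,5) (5,2) (6,6) (7,3)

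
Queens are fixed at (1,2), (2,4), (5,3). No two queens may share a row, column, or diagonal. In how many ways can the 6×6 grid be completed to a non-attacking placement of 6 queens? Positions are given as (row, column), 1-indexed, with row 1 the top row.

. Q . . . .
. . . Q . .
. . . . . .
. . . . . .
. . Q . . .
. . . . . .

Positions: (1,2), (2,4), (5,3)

Branch on row 3: col 6 → 1.
Sum: 1 = 1.

1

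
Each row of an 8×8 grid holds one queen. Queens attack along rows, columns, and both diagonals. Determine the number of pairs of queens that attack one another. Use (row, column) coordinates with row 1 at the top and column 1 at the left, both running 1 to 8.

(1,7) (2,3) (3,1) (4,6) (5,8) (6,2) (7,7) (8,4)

3

Same column: (1,7)–(7,7) (column 7).
Same diagonal: (1,7)–(6,2) (|1−6| = |7−2| = 5); (6,2)–(8,4) (|6−8| = |2−4| = 2).
Total attacking pairs: 3.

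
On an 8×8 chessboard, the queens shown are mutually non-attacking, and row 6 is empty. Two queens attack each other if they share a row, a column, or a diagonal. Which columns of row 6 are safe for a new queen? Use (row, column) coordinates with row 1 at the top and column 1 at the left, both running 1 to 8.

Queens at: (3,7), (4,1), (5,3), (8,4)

columns 5, 8

(3,7) attacks row 6 at column 7 and diagonals 4.
(4,1) attacks row 6 at column 1 and diagonals 3.
(5,3) attacks row 6 at column 3 and diagonals 2, 4.
(8,4) attacks row 6 at column 4 and diagonals 2, 6.
Attacked columns: {1, 2, 3, 4, 6, 7}. Safe: {5, 8}.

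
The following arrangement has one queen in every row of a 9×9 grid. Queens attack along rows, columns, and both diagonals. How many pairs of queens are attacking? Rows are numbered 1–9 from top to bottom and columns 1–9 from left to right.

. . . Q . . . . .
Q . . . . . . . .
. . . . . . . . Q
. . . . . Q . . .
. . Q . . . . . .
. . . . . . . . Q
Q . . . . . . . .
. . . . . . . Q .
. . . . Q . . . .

4

Same column: (2,1)–(7,1) (column 1); (3,9)–(6,9) (column 9).
Same diagonal: (1,4)–(6,9) (|1−6| = |4−9| = 5); (5,3)–(7,1) (|5−7| = |3−1| = 2).
Total attacking pairs: 4.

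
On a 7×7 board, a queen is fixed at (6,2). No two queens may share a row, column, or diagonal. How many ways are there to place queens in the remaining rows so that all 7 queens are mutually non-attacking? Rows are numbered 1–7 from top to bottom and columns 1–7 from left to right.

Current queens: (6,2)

4

Branch on row 1: col 1 → 1; col 3 → 1; col 4 → 0; col 5 → 1; col 6 → 1.
Sum: 1 + 1 + 0 + 1 + 1 = 4.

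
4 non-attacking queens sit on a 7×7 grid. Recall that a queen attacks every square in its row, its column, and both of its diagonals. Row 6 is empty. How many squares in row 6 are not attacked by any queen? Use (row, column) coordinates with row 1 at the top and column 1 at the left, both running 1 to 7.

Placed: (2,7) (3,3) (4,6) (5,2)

(2,7) attacks row 6 at column 7 and diagonals 3.
(3,3) attacks row 6 at column 3 and diagonals 6.
(4,6) attacks row 6 at column 6 and diagonals 4.
(5,2) attacks row 6 at column 2 and diagonals 1, 3.
Attacked columns: {1, 2, 3, 4, 6, 7}. Safe: {5}.

1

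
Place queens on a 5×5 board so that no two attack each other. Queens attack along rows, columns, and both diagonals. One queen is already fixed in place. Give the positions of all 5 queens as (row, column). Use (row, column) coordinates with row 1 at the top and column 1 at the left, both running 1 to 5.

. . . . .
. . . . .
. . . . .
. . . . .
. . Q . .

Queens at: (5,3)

(1,5) (2,2) (3,4) (4,1) (5,3)

Row 1: attacked by (5,3)→{3}. Safe: 1, 2, 4, 5. Place at column 5.
Row 2: attacked by (1,5)→{4,5}; (5,3)→{3}. Safe: 1, 2. Place at column 2.
Row 3: attacked by (1,5)→{3,5}; (2,2)→{1,2,3}; (5,3)→{1,3,5}. Safe: 4. Place at column 4.
Row 4: attacked by (1,5)→{2,5}; (2,2)→{2,4}; (3,4)→{3,4,5}; (5,3)→{2,3,4}. Safe: 1. Place at column 1.
Columns [5, 2, 4, 1, 3], r−c [-4, 0, -1, 3, 2], r+c [6, 4, 7, 5, 8] are all distinct, so no two queens attack.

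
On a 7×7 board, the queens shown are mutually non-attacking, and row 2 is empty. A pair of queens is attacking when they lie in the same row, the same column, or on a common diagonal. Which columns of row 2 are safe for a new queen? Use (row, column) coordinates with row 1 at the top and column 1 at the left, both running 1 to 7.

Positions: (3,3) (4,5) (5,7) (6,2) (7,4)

(3,3) attacks row 2 at column 3 and diagonals 2, 4.
(4,5) attacks row 2 at column 5 and diagonals 3, 7.
(5,7) attacks row 2 at column 7 and diagonals 4.
(6,2) attacks row 2 at column 2 and diagonals 6.
(7,4) attacks row 2 at column 4.
Attacked columns: {2, 3, 4, 5, 6, 7}. Safe: {1}.

columns 1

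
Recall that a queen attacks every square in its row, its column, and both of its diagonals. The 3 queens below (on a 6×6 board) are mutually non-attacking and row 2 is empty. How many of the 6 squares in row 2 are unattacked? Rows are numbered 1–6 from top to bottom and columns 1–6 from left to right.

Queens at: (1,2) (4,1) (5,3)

2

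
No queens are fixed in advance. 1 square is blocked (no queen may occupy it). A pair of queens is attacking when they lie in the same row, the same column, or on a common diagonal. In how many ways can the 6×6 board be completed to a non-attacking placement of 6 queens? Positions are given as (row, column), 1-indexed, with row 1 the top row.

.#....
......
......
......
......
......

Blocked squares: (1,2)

3

Branch on row 1: col 1 → 0; col 3 → 1; col 4 → 1; col 5 → 1; col 6 → 0.
Sum: 0 + 1 + 1 + 1 + 0 = 3.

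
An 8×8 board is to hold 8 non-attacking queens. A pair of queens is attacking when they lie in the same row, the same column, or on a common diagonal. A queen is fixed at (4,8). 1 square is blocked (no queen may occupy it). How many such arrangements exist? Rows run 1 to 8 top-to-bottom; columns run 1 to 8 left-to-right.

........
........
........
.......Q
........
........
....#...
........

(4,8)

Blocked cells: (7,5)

18

Branch on row 1: col 1 → 1; col 2 → 2; col 3 → 4; col 4 → 5; col 6 → 4; col 7 → 2.
Sum: 1 + 2 + 4 + 5 + 4 + 2 = 18.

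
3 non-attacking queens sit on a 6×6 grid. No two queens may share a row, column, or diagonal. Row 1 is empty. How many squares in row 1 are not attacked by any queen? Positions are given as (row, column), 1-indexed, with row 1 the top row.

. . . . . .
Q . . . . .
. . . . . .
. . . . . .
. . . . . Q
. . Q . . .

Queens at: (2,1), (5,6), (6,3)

2

(2,1) attacks row 1 at column 1 and diagonals 2.
(5,6) attacks row 1 at column 6 and diagonals 2.
(6,3) attacks row 1 at column 3.
Attacked columns: {1, 2, 3, 6}. Safe: {4, 5}.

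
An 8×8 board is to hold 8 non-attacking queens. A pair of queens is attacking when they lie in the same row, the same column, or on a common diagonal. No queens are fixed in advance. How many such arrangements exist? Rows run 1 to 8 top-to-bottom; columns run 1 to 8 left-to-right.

Branch on row 1: col 1 → 4; col 2 → 8; col 3 → 16; col 4 → 18; col 5 → 18; col 6 → 16; col 7 → 8; col 8 → 4.
Sum: 4 + 8 + 16 + 18 + 18 + 16 + 8 + 4 = 92.
(This is the classic 8-queens count.)

92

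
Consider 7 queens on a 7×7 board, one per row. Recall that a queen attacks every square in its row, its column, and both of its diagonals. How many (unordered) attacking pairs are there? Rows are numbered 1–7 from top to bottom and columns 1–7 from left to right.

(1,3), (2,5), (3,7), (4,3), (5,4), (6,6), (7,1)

3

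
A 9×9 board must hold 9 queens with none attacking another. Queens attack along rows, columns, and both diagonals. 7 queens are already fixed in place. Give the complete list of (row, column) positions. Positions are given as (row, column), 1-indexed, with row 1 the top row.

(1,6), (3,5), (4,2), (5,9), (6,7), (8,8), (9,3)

Row 2: attacked by (1,6)→{5,6,7}; (3,5)→{4,5,6}; (4,2)→{2,4}; (5,9)→{6,9}; (6,7)→{3,7}; (8,8)→{2,8}; (9,3)→{3}. Safe: 1. Place at column 1.
Row 7: attacked by (1,6)→{6}; (2,1)→{1,6}; (3,5)→{1,5,9}; (4,2)→{2,5}; (5,9)→{7,9}; (6,7)→{6,7,8}; (8,8)→{7,8,9}; (9,3)→{1,3,5}. Safe: 4. Place at column 4.
Columns [6, 1, 5, 2, 9, 7, 4, 8, 3], r−c [-5, 1, -2, 2, -4, -1, 3, 0, 6], r+c [7, 3, 8, 6, 14, 13, 11, 16, 12] are all distinct, so no two queens attack.

(1,6) (2,1) (3,5) (4,2) (5,9) (6,7) (7,4) (8,8) (9,3)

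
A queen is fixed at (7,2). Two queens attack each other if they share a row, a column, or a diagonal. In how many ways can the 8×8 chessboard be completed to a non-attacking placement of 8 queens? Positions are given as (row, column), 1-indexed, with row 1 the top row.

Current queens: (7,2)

Branch on row 1: col 1 → 2; col 3 → 3; col 4 → 1; col 5 → 2; col 6 → 5; col 7 → 3.
Sum: 2 + 3 + 1 + 2 + 5 + 3 = 16.

16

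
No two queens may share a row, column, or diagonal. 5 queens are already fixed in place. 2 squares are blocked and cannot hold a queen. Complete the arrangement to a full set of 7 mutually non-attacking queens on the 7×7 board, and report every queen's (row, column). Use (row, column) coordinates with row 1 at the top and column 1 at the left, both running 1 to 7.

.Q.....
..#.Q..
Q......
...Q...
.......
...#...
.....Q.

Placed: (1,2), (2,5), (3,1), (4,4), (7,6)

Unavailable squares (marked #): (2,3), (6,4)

Row 5: attacked by (1,2)→{2,6}; (2,5)→{2,5}; (3,1)→{1,3}; (4,4)→{3,4,5}; (7,6)→{4,6}. Safe: 7. Place at column 7.
Row 6: attacked by (1,2)→{2,7}; (2,5)→{1,5}; (3,1)→{1,4}; (4,4)→{2,4,6}; (5,7)→{6,7}; (7,6)→{5,6,7}. Blocked: 4. Safe: 3. Place at column 3.
Columns [2, 5, 1, 4, 7, 3, 6], r−c [-1, -3, 2, 0, -2, 3, 1], r+c [3, 7, 4, 8, 12, 9, 13] are all distinct, so no two queens attack.

(1,2) (2,5) (3,1) (4,4) (5,7) (6,3) (7,6)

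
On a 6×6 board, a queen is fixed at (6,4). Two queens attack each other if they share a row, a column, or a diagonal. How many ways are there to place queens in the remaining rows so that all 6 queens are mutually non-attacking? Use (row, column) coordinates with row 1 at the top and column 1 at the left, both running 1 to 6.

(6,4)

1

Branch on row 1: col 1 → 0; col 2 → 0; col 3 → 1; col 5 → 0; col 6 → 0.
Sum: 0 + 0 + 1 + 0 + 0 = 1.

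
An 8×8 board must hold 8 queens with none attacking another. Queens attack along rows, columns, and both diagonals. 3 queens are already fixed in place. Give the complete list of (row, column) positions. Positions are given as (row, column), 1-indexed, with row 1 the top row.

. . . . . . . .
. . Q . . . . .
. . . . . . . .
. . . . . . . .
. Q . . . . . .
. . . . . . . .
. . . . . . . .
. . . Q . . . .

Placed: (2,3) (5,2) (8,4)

Row 1: attacked by (2,3)→{2,3,4}; (5,2)→{2,6}; (8,4)→{4}. Safe: 1, 5, 7, 8. Place at column 8.
Row 3: attacked by (1,8)→{6,8}; (2,3)→{2,3,4}; (5,2)→{2,4}; (8,4)→{4}. Safe: 1, 5, 7. Place at column 1.
Row 4: attacked by (1,8)→{5,8}; (2,3)→{1,3,5}; (3,1)→{1,2}; (5,2)→{1,2,3}; (8,4)→{4,8}. Safe: 6, 7. Place at column 6.
Row 6: attacked by (1,8)→{3,8}; (2,3)→{3,7}; (3,1)→{1,4}; (4,6)→{4,6,8}; (5,2)→{1,2,3}; (8,4)→{2,4,6}. Safe: 5. Place at column 5.
Row 7: attacked by (1,8)→{2,8}; (2,3)→{3,8}; (3,1)→{1,5}; (4,6)→{3,6}; (5,2)→{2,4}; (6,5)→{4,5,6}; (8,4)→{3,4,5}. Safe: 7. Place at column 7.
Columns [8, 3, 1, 6, 2, 5, 7, 4], r−c [-7, -1, 2, -2, 3, 1, 0, 4], r+c [9, 5, 4, 10, 7, 11, 14, 12] are all distinct, so no two queens attack.

(1,8) (2,3) (3,1) (4,6) (5,2) (6,5) (7,7) (8,4)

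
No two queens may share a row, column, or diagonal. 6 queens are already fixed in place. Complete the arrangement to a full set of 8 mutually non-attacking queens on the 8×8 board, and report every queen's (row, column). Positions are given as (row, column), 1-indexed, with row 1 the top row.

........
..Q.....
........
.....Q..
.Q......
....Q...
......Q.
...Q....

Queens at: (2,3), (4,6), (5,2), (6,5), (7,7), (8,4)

(1,8) (2,3) (3,1) (4,6) (5,2) (6,5) (7,7) (8,4)

Row 1: attacked by (2,3)→{2,3,4}; (4,6)→{3,6}; (5,2)→{2,6}; (6,5)→{5}; (7,7)→{1,7}; (8,4)→{4}. Safe: 8. Place at column 8.
Row 3: attacked by (1,8)→{6,8}; (2,3)→{2,3,4}; (4,6)→{5,6,7}; (5,2)→{2,4}; (6,5)→{2,5,8}; (7,7)→{3,7}; (8,4)→{4}. Safe: 1. Place at column 1.
Columns [8, 3, 1, 6, 2, 5, 7, 4], r−c [-7, -1, 2, -2, 3, 1, 0, 4], r+c [9, 5, 4, 10, 7, 11, 14, 12] are all distinct, so no two queens attack.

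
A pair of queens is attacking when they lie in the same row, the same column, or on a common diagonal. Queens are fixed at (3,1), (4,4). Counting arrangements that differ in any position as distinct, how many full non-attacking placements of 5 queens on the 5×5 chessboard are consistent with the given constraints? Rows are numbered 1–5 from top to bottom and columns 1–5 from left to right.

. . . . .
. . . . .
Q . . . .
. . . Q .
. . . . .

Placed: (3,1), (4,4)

Branch on row 1: col 2 → 0; col 5 → 1.
Sum: 0 + 1 = 1.

1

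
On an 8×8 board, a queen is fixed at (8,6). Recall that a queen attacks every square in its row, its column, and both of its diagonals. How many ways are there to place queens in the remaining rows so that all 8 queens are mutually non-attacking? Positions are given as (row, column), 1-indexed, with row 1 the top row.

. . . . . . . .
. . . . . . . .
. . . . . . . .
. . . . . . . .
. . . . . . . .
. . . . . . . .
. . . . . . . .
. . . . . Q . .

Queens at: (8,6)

16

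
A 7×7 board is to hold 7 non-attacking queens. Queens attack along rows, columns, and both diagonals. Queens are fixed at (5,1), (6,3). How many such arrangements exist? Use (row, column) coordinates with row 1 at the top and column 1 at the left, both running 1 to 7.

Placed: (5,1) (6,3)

2

Branch on row 1: col 2 → 1; col 4 → 0; col 6 → 0; col 7 → 1.
Sum: 1 + 0 + 0 + 1 = 2.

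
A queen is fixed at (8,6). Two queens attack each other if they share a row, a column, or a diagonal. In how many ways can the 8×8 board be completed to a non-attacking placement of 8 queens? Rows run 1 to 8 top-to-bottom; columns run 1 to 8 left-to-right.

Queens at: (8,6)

16

Branch on row 1: col 1 → 0; col 2 → 0; col 3 → 5; col 4 → 4; col 5 → 3; col 7 → 2; col 8 → 2.
Sum: 0 + 0 + 5 + 4 + 3 + 2 + 2 = 16.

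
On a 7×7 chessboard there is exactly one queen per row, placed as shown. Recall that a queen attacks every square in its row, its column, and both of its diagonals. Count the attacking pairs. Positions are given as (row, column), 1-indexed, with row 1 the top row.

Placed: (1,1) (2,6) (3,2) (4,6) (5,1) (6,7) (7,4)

2

Same column: (1,1)–(5,1) (column 1); (2,6)–(4,6) (column 6).
Total attacking pairs: 2.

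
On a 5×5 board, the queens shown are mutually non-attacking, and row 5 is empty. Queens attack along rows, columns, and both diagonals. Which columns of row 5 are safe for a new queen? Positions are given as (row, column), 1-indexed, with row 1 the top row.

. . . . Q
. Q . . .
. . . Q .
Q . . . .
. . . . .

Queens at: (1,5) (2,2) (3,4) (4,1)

columns 3

(1,5) attacks row 5 at column 5 and diagonals 1.
(2,2) attacks row 5 at column 2 and diagonals 5.
(3,4) attacks row 5 at column 4 and diagonals 2.
(4,1) attacks row 5 at column 1 and diagonals 2.
Attacked columns: {1, 2, 4, 5}. Safe: {3}.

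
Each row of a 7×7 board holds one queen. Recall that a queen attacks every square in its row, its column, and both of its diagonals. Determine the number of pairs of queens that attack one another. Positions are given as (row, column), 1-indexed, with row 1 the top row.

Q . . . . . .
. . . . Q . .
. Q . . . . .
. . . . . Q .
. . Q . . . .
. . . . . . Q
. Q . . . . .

1

Same column: (3,2)–(7,2) (column 2).
Total attacking pairs: 1.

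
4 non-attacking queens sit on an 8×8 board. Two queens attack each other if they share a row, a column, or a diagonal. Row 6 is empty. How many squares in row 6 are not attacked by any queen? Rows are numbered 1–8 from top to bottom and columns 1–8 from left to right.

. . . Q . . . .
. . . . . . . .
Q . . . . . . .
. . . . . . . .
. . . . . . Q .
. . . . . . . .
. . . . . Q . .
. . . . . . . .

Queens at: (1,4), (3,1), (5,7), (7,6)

2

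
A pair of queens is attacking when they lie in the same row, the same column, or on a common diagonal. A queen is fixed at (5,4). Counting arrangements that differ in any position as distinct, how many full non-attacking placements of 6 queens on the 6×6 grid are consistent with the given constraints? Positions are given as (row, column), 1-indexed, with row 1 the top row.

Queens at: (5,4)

1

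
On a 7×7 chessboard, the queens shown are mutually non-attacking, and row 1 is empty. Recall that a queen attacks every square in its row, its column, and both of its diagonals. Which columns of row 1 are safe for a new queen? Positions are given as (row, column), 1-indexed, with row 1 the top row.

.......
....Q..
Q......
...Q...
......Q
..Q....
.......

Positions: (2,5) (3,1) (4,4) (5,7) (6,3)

(2,5) attacks row 1 at column 5 and diagonals 4, 6.
(3,1) attacks row 1 at column 1 and diagonals 3.
(4,4) attacks row 1 at column 4 and diagonals 1, 7.
(5,7) attacks row 1 at column 7 and diagonals 3.
(6,3) attacks row 1 at column 3.
Attacked columns: {1, 3, 4, 5, 6, 7}. Safe: {2}.

columns 2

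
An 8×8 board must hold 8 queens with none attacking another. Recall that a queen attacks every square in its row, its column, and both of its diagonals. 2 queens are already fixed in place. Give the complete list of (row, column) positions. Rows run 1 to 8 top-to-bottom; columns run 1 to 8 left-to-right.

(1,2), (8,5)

Row 2: attacked by (1,2)→{1,2,3}; (8,5)→{5}. Safe: 4, 6, 7, 8. Place at column 4.
Row 3: attacked by (1,2)→{2,4}; (2,4)→{3,4,5}; (8,5)→{5}. Safe: 1, 6, 7, 8. Place at column 6.
Row 4: attacked by (1,2)→{2,5}; (2,4)→{2,4,6}; (3,6)→{5,6,7}; (8,5)→{1,5}. Safe: 3, 8. Place at column 8.
Row 5: attacked by (1,2)→{2,6}; (2,4)→{1,4,7}; (3,6)→{4,6,8}; (4,8)→{7,8}; (8,5)→{2,5,8}. Safe: 3. Place at column 3.
Row 6: attacked by (1,2)→{2,7}; (2,4)→{4,8}; (3,6)→{3,6}; (4,8)→{6,8}; (5,3)→{2,3,4}; (8,5)→{3,5,7}. Safe: 1. Place at column 1.
Row 7: attacked by (1,2)→{2,8}; (2,4)→{4}; (3,6)→{2,6}; (4,8)→{5,8}; (5,3)→{1,3,5}; (6,1)→{1,2}; (8,5)→{4,5,6}. Safe: 7. Place at column 7.
Columns [2, 4, 6, 8, 3, 1, 7, 5], r−c [-1, -2, -3, -4, 2, 5, 0, 3], r+c [3, 6, 9, 12, 8, 7, 14, 13] are all distinct, so no two queens attack.

(1,2) (2,4) (3,6) (4,8) (5,3) (6,1) (7,7) (8,5)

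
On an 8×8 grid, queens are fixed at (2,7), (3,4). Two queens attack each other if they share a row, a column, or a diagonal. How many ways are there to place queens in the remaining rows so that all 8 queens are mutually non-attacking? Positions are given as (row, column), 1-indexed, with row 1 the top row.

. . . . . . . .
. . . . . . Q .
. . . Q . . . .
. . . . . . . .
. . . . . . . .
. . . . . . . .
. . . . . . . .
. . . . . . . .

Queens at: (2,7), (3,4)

Branch on row 1: col 1 → 1; col 3 → 0; col 5 → 1.
Sum: 1 + 0 + 1 = 2.

2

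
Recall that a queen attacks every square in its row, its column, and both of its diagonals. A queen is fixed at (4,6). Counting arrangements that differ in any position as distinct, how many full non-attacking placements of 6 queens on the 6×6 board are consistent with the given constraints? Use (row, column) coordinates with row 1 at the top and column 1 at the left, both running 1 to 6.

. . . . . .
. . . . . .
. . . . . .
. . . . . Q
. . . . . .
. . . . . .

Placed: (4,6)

Branch on row 1: col 1 → 0; col 2 → 0; col 4 → 0; col 5 → 1.
Sum: 0 + 0 + 0 + 1 = 1.

1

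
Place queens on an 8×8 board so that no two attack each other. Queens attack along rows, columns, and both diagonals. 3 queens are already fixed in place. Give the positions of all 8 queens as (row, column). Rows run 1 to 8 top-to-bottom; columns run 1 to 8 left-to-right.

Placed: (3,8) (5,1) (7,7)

(1,2) (2,6) (3,8) (4,3) (5,1) (6,4) (7,7) (8,5)

Row 1: attacked by (3,8)→{6,8}; (5,1)→{1,5}; (7,7)→{1,7}. Safe: 2, 3, 4. Place at column 2.
Row 2: attacked by (1,2)→{1,2,3}; (3,8)→{7,8}; (5,1)→{1,4}; (7,7)→{2,7}. Safe: 5, 6. Place at column 6.
Row 4: attacked by (1,2)→{2,5}; (2,6)→{4,6,8}; (3,8)→{7,8}; (5,1)→{1,2}; (7,7)→{4,7}. Safe: 3. Place at column 3.
Row 6: attacked by (1,2)→{2,7}; (2,6)→{2,6}; (3,8)→{5,8}; (4,3)→{1,3,5}; (5,1)→{1,2}; (7,7)→{6,7,8}. Safe: 4. Place at column 4.
Row 8: attacked by (1,2)→{2}; (2,6)→{6}; (3,8)→{3,8}; (4,3)→{3,7}; (5,1)→{1,4}; (6,4)→{2,4,6}; (7,7)→{6,7,8}. Safe: 5. Place at column 5.
Columns [2, 6, 8, 3, 1, 4, 7, 5], r−c [-1, -4, -5, 1, 4, 2, 0, 3], r+c [3, 8, 11, 7, 6, 10, 14, 13] are all distinct, so no two queens attack.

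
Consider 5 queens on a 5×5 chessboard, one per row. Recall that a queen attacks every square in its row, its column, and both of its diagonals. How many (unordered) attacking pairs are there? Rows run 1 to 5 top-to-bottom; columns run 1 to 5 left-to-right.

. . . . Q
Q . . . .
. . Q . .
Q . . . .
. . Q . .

Same column: (2,1)–(4,1) (column 1); (3,3)–(5,3) (column 3).
Same diagonal: (1,5)–(3,3) (|1−3| = |5−3| = 2).
Total attacking pairs: 3.

3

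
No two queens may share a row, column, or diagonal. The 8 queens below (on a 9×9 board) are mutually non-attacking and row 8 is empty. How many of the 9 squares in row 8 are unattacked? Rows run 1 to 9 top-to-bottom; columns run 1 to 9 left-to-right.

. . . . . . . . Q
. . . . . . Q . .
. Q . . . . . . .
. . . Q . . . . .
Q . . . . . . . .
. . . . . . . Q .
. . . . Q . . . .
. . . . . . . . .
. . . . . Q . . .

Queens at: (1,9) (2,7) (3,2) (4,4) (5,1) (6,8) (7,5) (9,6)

(1,9) attacks row 8 at column 9 and diagonals 2.
(2,7) attacks row 8 at column 7 and diagonals 1.
(3,2) attacks row 8 at column 2 and diagonals 7.
(4,4) attacks row 8 at column 4 and diagonals 8.
(5,1) attacks row 8 at column 1 and diagonals 4.
(6,8) attacks row 8 at column 8 and diagonals 6.
(7,5) attacks row 8 at column 5 and diagonals 4, 6.
(9,6) attacks row 8 at column 6 and diagonals 5, 7.
Attacked columns: {1, 2, 4, 5, 6, 7, 8, 9}. Safe: {3}.

1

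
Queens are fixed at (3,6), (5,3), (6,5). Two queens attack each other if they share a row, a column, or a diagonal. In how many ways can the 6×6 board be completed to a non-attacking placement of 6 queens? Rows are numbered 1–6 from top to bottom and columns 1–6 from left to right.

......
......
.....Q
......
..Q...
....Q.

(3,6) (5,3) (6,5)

1

Branch on row 1: col 1 → 0; col 2 → 1.
Sum: 0 + 1 = 1.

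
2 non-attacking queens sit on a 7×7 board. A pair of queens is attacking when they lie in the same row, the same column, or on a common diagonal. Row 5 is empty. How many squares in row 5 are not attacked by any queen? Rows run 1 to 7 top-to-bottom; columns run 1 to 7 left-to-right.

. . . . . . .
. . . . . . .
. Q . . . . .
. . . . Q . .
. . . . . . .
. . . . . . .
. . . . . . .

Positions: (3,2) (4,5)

(3,2) attacks row 5 at column 2 and diagonals 4.
(4,5) attacks row 5 at column 5 and diagonals 4, 6.
Attacked columns: {2, 4, 5, 6}. Safe: {1, 3, 7}.

3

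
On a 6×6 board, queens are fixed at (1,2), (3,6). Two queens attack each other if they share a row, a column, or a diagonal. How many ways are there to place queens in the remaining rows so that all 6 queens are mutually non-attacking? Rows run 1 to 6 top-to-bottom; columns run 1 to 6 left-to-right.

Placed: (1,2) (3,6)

Branch on row 2: col 4 → 1.
Sum: 1 = 1.

1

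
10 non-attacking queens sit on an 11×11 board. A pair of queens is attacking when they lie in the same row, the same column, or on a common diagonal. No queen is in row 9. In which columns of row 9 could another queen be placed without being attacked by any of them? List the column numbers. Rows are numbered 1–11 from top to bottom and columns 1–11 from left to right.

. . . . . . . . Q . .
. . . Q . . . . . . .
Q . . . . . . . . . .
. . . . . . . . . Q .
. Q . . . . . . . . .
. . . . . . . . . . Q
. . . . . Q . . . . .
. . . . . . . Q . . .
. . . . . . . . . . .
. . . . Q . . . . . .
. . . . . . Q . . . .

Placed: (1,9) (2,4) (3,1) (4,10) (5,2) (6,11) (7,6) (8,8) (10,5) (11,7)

columns 3

(1,9) attacks row 9 at column 9 and diagonals 1.
(2,4) attacks row 9 at column 4 and diagonals 11.
(3,1) attacks row 9 at column 1 and diagonals 7.
(4,10) attacks row 9 at column 10 and diagonals 5.
(5,2) attacks row 9 at column 2 and diagonals 6.
(6,11) attacks row 9 at column 11 and diagonals 8.
(7,6) attacks row 9 at column 6 and diagonals 4, 8.
(8,8) attacks row 9 at column 8 and diagonals 7, 9.
(10,5) attacks row 9 at column 5 and diagonals 4, 6.
(11,7) attacks row 9 at column 7 and diagonals 5, 9.
Attacked columns: {1, 2, 4, 5, 6, 7, 8, 9, 10, 11}. Safe: {3}.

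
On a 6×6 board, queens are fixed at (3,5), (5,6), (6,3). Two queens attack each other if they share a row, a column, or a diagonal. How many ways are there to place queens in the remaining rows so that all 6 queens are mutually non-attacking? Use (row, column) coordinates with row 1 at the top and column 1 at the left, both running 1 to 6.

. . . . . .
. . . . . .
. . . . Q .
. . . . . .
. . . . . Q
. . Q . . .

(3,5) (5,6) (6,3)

Branch on row 1: col 1 → 0; col 4 → 1.
Sum: 0 + 1 = 1.

1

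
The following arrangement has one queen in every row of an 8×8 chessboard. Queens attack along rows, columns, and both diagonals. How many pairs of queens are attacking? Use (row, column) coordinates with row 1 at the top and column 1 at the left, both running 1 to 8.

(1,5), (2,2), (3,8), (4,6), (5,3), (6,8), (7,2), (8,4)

3

Same column: (2,2)–(7,2) (column 2); (3,8)–(6,8) (column 8).
Same diagonal: (4,6)–(6,8) (|4−6| = |6−8| = 2).
Total attacking pairs: 3.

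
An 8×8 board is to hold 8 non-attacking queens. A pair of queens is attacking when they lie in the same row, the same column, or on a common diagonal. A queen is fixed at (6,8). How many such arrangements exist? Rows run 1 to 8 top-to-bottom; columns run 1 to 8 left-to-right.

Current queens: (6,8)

16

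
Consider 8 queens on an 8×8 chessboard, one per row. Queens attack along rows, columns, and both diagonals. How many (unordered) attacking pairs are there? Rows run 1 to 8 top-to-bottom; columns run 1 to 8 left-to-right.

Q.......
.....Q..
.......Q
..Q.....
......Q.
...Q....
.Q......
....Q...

0

All columns are distinct and no two queens satisfy |Δrow| = |Δcol|, so no pair attacks.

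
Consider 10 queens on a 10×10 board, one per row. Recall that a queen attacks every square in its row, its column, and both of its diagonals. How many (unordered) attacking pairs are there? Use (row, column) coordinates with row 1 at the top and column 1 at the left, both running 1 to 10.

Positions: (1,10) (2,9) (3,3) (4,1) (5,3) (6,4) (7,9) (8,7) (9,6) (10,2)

Same column: (2,9)–(7,9) (column 9); (3,3)–(5,3) (column 3).
Same diagonal: (1,10)–(2,9) (|1−2| = |10−9| = 1); (4,1)–(9,6) (|4−9| = |1−6| = 5); (5,3)–(6,4) (|5−6| = |3−4| = 1); (8,7)–(9,6) (|8−9| = |7−6| = 1).
Total attacking pairs: 6.

6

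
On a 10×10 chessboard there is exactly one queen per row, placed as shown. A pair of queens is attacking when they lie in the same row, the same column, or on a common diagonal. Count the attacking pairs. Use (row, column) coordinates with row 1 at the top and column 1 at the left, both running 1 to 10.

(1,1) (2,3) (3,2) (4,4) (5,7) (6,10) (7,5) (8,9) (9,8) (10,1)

7

Same column: (1,1)–(10,1) (column 1).
Same diagonal: (1,1)–(4,4) (|1−4| = |1−4| = 3); (2,3)–(3,2) (|2−3| = |3−2| = 1); (2,3)–(8,9) (|2−8| = |3−9| = 6); (3,2)–(9,8) (|3−9| = |2−8| = 6); (5,7)–(7,5) (|5−7| = |7−5| = 2); (8,9)–(9,8) (|8−9| = |9−8| = 1).
Total attacking pairs: 7.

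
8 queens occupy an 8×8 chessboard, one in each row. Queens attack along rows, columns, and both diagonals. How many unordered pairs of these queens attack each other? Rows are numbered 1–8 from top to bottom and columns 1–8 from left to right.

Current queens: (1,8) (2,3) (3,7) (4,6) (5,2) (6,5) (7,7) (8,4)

Same column: (3,7)–(7,7) (column 7).
Same diagonal: (3,7)–(4,6) (|3−4| = |7−6| = 1).
Total attacking pairs: 2.

2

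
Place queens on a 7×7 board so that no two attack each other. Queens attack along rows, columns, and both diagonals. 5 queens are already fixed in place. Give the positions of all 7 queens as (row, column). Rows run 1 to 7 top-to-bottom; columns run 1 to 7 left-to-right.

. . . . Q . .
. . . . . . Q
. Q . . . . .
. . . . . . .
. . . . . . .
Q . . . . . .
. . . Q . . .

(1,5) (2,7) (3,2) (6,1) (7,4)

(1,5) (2,7) (3,2) (4,6) (5,3) (6,1) (7,4)

Row 4: attacked by (1,5)→{2,5}; (2,7)→{5,7}; (3,2)→{1,2,3}; (6,1)→{1,3}; (7,4)→{1,4,7}. Safe: 6. Place at column 6.
Row 5: attacked by (1,5)→{1,5}; (2,7)→{4,7}; (3,2)→{2,4}; (4,6)→{5,6,7}; (6,1)→{1,2}; (7,4)→{2,4,6}. Safe: 3. Place at column 3.
Columns [5, 7, 2, 6, 3, 1, 4], r−c [-4, -5, 1, -2, 2, 5, 3], r+c [6, 9, 5, 10, 8, 7, 11] are all distinct, so no two queens attack.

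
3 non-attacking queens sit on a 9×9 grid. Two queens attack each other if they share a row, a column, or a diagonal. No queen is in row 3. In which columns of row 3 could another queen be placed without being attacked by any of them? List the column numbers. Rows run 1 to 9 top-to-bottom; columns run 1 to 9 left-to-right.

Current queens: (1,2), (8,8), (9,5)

columns 1, 6, 7, 9

(1,2) attacks row 3 at column 2 and diagonals 4.
(8,8) attacks row 3 at column 8 and diagonals 3.
(9,5) attacks row 3 at column 5.
Attacked columns: {2, 3, 4, 5, 8}. Safe: {1, 6, 7, 9}.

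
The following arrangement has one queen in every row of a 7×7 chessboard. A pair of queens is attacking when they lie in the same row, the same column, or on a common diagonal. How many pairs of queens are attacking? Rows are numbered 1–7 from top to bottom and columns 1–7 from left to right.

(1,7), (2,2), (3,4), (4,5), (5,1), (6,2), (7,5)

5

Same column: (2,2)–(6,2) (column 2); (4,5)–(7,5) (column 5).
Same diagonal: (1,7)–(6,2) (|1−6| = |7−2| = 5); (3,4)–(4,5) (|3−4| = |4−5| = 1); (5,1)–(6,2) (|5−6| = |1−2| = 1).
Total attacking pairs: 5.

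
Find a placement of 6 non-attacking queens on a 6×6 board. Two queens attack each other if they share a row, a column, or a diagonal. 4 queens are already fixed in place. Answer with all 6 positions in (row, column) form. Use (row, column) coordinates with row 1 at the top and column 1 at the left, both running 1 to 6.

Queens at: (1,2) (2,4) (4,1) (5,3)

(1,2) (2,4) (3,6) (4,1) (5,3) (6,5)

Row 3: attacked by (1,2)→{2,4}; (2,4)→{3,4,5}; (4,1)→{1,2}; (5,3)→{1,3,5}. Safe: 6. Place at column 6.
Row 6: attacked by (1,2)→{2}; (2,4)→{4}; (3,6)→{3,6}; (4,1)→{1,3}; (5,3)→{2,3,4}. Safe: 5. Place at column 5.
Columns [2, 4, 6, 1, 3, 5], r−c [-1, -2, -3, 3, 2, 1], r+c [3, 6, 9, 5, 8, 11] are all distinct, so no two queens attack.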